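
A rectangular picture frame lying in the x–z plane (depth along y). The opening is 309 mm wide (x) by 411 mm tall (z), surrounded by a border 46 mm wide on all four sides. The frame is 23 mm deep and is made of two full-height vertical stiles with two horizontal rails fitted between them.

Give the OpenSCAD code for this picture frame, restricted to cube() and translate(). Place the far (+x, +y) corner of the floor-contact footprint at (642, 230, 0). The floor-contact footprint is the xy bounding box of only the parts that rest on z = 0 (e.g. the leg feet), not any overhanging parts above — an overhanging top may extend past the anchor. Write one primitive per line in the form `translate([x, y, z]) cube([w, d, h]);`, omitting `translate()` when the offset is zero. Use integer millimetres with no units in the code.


translate([241, 207, 0]) cube([46, 23, 503]);
translate([596, 207, 0]) cube([46, 23, 503]);
translate([287, 207, 0]) cube([309, 23, 46]);
translate([287, 207, 457]) cube([309, 23, 46]);


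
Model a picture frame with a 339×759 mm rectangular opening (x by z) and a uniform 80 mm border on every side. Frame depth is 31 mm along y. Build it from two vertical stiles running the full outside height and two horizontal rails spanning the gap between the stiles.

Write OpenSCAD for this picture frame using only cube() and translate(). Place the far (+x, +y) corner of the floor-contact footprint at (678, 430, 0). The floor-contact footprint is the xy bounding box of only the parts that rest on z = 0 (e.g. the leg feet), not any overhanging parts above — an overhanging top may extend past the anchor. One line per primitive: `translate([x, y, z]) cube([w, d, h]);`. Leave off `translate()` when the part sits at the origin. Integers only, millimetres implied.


translate([179, 399, 0]) cube([80, 31, 919]);
translate([598, 399, 0]) cube([80, 31, 919]);
translate([259, 399, 0]) cube([339, 31, 80]);
translate([259, 399, 839]) cube([339, 31, 80]);


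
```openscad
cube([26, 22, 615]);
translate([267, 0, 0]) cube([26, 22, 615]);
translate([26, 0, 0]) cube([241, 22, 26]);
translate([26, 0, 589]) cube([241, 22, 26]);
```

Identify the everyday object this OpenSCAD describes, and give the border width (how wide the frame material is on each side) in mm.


A picture frame. The border width is 26 mm.

Four thin pieces enclosing a rectangular opening — a picture frame. The two full-height stiles are 615 mm tall; the top rail sits at z = 589 and is 26 mm tall, so the border above the opening is 615 − 589 = 26 mm, matching the stile x-width.


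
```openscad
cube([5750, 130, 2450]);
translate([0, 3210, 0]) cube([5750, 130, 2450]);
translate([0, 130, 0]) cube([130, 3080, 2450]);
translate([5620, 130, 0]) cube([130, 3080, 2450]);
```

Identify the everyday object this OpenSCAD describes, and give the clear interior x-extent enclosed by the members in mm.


A house (or room) frame. The interior width is 5490 mm.

Four 2450 mm walls enclosing a rectangle with no floor or roof — a room or house frame. Outside width is 5750 mm and wall thickness is 130 mm, so the interior width is 5750 − 2 × 130 = 5490 mm.


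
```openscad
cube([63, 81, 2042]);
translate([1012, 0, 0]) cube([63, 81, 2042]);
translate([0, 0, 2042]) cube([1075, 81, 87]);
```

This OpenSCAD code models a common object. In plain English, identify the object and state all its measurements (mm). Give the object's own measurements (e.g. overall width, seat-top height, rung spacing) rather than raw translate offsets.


A door frame. The clear opening is 949 mm wide and 2042 mm high. Two 63 mm wide jambs, 81 mm deep, stand either side of the opening from the floor to the top of the opening. A 87 mm thick head sits across the top of both jambs, spanning the full outside width of the frame.


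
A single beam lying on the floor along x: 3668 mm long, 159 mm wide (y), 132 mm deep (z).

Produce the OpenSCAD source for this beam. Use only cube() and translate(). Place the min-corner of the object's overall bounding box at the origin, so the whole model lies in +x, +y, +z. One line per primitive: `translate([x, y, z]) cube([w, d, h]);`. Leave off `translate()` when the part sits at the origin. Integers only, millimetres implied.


cube([3668, 159, 132]);


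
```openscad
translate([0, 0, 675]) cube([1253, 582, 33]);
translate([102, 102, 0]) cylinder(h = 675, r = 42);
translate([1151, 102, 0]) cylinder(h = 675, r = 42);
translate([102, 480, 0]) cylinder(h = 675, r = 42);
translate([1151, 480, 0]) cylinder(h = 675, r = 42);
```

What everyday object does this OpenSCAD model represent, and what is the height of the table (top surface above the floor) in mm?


A table. The table height is 708 mm.

A 1253×582×33 slab sits at z = 675 on four Ø84 mm round legs — a table. The top surface is at 675 + 33 = 708 mm.


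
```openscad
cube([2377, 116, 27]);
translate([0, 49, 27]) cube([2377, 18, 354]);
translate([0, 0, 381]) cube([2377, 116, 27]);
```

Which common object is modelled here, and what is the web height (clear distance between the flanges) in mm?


An I-beam. The web height is 354 mm.

Two wide flanges with a thin centred web — an I-beam. Overall 408 mm minus two 27 mm flanges gives a web of 408 − 2·27 = 354 mm.


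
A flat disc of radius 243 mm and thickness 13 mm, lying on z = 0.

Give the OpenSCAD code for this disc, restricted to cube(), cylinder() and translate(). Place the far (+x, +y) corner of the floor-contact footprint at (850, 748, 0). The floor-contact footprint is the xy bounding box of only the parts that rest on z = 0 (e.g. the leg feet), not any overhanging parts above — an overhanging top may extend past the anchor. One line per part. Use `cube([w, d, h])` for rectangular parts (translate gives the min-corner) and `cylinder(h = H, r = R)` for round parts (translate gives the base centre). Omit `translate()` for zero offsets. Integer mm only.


translate([607, 505, 0]) cylinder(h = 13, r = 243);


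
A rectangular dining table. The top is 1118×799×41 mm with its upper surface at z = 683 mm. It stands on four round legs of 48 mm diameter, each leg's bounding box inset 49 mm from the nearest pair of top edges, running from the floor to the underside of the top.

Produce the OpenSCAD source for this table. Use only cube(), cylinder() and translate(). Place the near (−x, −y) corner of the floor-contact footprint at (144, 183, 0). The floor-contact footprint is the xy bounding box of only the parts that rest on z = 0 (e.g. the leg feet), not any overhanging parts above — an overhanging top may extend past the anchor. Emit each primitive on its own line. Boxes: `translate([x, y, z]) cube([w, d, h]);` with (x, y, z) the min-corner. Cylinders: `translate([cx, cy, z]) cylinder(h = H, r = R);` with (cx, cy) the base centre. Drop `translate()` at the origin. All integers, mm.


translate([95, 134, 642]) cube([1118, 799, 41]);
translate([168, 207, 0]) cylinder(h = 642, r = 24);
translate([1140, 207, 0]) cylinder(h = 642, r = 24);
translate([168, 860, 0]) cylinder(h = 642, r = 24);
translate([1140, 860, 0]) cylinder(h = 642, r = 24);


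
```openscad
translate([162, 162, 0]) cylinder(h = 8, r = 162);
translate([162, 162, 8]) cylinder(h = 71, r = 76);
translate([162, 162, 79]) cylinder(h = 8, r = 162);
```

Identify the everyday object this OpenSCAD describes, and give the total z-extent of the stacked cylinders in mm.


A spool. The overall height is 87 mm.

Three coaxial cylinders, large–small–large — a spool. Two 8 mm flanges and a 71 mm core give 8 + 71 + 8 = 87 mm.


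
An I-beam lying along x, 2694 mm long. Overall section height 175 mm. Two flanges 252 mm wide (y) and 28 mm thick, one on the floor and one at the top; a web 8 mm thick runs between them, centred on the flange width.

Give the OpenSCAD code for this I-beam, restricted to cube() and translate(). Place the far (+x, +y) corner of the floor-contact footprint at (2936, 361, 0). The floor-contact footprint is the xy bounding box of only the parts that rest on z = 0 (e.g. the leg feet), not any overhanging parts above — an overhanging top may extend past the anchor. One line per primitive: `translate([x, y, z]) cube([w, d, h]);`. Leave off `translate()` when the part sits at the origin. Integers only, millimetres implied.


translate([242, 109, 0]) cube([2694, 252, 28]);
translate([242, 231, 28]) cube([2694, 8, 119]);
translate([242, 109, 147]) cube([2694, 252, 28]);


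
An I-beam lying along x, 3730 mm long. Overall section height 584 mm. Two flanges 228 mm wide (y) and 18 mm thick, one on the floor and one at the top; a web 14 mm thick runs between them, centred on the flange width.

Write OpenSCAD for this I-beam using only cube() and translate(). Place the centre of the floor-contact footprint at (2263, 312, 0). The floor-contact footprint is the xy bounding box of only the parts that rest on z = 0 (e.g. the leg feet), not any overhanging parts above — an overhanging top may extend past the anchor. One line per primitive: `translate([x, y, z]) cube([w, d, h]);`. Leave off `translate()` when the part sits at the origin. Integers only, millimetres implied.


translate([398, 198, 0]) cube([3730, 228, 18]);
translate([398, 305, 18]) cube([3730, 14, 548]);
translate([398, 198, 566]) cube([3730, 228, 18]);


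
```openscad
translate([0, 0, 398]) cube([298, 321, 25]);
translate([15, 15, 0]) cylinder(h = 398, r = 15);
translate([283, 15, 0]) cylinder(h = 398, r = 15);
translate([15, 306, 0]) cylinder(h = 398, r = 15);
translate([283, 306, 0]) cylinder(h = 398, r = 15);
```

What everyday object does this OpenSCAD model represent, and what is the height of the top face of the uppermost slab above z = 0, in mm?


A stool. The seat height is 423 mm.

A 298×321×25 slab at z = 398 on four corner cylinders — a stool. The seat top is 398 + 25 = 423 mm.


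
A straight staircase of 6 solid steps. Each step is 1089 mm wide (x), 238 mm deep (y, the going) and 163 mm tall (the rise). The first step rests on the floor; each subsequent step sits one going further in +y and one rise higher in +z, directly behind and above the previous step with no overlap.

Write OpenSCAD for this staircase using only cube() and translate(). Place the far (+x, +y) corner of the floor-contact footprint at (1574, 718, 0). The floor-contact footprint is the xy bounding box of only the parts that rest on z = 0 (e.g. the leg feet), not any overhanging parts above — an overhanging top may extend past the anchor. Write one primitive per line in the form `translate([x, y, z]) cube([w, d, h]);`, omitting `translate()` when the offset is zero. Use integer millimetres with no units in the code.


translate([485, 480, 0]) cube([1089, 238, 163]);
translate([485, 718, 163]) cube([1089, 238, 163]);
translate([485, 956, 326]) cube([1089, 238, 163]);
translate([485, 1194, 489]) cube([1089, 238, 163]);
translate([485, 1432, 652]) cube([1089, 238, 163]);
translate([485, 1670, 815]) cube([1089, 238, 163]);


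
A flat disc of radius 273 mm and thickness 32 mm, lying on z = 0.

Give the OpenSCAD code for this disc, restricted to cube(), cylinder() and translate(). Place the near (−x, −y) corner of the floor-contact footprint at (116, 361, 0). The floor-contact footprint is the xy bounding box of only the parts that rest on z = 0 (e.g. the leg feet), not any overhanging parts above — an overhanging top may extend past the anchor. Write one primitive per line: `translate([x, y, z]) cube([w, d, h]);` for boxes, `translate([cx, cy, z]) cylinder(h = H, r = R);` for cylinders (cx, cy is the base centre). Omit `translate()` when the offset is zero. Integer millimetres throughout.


translate([389, 634, 0]) cylinder(h = 32, r = 273);


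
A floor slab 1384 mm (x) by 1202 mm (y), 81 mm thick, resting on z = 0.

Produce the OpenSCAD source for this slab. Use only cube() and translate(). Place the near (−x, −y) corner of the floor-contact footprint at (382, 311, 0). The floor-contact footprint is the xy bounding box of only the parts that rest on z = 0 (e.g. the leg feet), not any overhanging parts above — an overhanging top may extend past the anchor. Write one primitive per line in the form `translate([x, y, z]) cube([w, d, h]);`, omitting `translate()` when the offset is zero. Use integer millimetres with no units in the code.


translate([382, 311, 0]) cube([1384, 1202, 81]);


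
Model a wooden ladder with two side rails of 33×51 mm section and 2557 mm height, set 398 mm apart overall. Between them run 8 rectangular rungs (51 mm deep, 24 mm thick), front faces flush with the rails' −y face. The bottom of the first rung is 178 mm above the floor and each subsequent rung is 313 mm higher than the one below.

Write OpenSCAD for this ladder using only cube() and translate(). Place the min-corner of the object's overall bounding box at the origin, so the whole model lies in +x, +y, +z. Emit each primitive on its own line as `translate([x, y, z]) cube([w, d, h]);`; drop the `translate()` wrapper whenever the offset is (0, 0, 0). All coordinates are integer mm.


cube([33, 51, 2557]);
translate([365, 0, 0]) cube([33, 51, 2557]);
translate([33, 0, 178]) cube([332, 51, 24]);
translate([33, 0, 491]) cube([332, 51, 24]);
translate([33, 0, 804]) cube([332, 51, 24]);
translate([33, 0, 1117]) cube([332, 51, 24]);
translate([33, 0, 1430]) cube([332, 51, 24]);
translate([33, 0, 1743]) cube([332, 51, 24]);
translate([33, 0, 2056]) cube([332, 51, 24]);
translate([33, 0, 2369]) cube([332, 51, 24]);


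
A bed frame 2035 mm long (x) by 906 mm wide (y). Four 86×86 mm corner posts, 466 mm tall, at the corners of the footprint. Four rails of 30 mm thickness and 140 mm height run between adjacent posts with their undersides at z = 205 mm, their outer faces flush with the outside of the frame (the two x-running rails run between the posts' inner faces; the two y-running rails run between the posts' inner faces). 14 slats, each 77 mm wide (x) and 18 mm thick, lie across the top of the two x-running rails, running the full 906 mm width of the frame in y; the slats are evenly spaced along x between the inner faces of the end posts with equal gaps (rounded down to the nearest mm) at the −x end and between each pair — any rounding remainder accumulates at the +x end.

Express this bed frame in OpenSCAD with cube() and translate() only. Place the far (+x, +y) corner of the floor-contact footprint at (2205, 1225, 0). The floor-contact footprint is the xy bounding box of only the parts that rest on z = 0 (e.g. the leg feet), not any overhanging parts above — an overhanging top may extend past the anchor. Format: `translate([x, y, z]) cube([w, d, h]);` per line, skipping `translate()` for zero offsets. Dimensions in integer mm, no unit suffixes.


// slat z = rail_z + rail_h = 205 + 140 = 345
// slat gap = ⌊(1863 − 14·77) / 15⌋ = 52
translate([170, 319, 0]) cube([86, 86, 466]);
translate([170, 1139, 0]) cube([86, 86, 466]);
translate([2119, 319, 0]) cube([86, 86, 466]);
translate([2119, 1139, 0]) cube([86, 86, 466]);
translate([256, 319, 205]) cube([1863, 30, 140]);
translate([256, 1195, 205]) cube([1863, 30, 140]);
translate([170, 405, 205]) cube([30, 734, 140]);
translate([2175, 405, 205]) cube([30, 734, 140]);
translate([308, 319, 345]) cube([77, 906, 18]);
translate([437, 319, 345]) cube([77, 906, 18]);
translate([566, 319, 345]) cube([77, 906, 18]);
translate([695, 319, 345]) cube([77, 906, 18]);
translate([824, 319, 345]) cube([77, 906, 18]);
translate([953, 319, 345]) cube([77, 906, 18]);
translate([1082, 319, 345]) cube([77, 906, 18]);
translate([1211, 319, 345]) cube([77, 906, 18]);
translate([1340, 319, 345]) cube([77, 906, 18]);
translate([1469, 319, 345]) cube([77, 906, 18]);
translate([1598, 319, 345]) cube([77, 906, 18]);
translate([1727, 319, 345]) cube([77, 906, 18]);
translate([1856, 319, 345]) cube([77, 906, 18]);
translate([1985, 319, 345]) cube([77, 906, 18]);


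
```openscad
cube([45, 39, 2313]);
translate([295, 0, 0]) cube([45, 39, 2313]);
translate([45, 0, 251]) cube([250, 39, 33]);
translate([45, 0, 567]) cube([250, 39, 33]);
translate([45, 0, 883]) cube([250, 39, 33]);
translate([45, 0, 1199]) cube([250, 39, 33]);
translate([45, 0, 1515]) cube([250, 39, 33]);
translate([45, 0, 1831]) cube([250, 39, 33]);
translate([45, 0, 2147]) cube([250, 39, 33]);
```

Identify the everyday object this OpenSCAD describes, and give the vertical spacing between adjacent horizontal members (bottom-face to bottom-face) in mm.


A ladder. The rung spacing is 316 mm.

Two tall 45×39 posts with 7 short bars between them — a ladder. Adjacent rungs sit at z = 251 and z = 567, so the spacing is 567 − 251 = 316 mm.


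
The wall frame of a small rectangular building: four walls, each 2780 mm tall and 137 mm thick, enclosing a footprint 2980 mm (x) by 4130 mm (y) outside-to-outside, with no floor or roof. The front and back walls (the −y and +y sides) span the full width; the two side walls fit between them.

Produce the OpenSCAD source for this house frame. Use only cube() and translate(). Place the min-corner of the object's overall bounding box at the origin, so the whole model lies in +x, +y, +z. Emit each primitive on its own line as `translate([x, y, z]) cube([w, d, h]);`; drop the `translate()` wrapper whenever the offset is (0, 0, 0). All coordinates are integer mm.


cube([2980, 137, 2780]);
translate([0, 3993, 0]) cube([2980, 137, 2780]);
translate([0, 137, 0]) cube([137, 3856, 2780]);
translate([2843, 137, 0]) cube([137, 3856, 2780]);


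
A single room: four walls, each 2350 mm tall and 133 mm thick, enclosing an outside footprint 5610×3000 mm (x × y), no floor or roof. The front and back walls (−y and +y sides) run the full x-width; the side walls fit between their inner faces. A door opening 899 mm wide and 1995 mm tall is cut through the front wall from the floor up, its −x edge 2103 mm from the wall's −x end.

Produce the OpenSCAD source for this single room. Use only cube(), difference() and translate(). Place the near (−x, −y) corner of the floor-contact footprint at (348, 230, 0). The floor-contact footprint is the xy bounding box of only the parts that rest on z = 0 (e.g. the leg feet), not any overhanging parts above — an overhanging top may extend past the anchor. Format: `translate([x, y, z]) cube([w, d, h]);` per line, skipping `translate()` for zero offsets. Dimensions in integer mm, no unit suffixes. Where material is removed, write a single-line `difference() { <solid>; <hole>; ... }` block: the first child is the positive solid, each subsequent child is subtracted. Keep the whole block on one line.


difference() { translate([348, 230, 0]) cube([5610, 133, 2350]); translate([2451, 230, 0]) cube([899, 133, 1995]); }
translate([348, 3097, 0]) cube([5610, 133, 2350]);
translate([348, 363, 0]) cube([133, 2734, 2350]);
translate([5825, 363, 0]) cube([133, 2734, 2350]);


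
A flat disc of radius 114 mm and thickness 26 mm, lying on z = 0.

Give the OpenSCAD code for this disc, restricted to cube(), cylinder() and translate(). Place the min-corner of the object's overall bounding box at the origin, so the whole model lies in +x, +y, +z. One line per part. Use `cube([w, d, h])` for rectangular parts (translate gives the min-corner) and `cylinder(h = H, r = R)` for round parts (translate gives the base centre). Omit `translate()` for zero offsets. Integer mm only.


translate([114, 114, 0]) cylinder(h = 26, r = 114);


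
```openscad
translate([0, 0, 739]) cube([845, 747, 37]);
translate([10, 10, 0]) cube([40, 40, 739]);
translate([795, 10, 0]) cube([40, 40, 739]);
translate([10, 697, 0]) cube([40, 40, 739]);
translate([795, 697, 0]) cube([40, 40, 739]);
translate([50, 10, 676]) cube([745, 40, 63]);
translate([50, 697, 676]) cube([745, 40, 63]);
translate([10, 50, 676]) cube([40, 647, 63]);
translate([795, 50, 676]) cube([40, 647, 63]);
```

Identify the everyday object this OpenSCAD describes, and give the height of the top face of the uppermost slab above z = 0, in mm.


A table. The table height is 776 mm.

A 845×747×37 slab sits at z = 739 on four 40 mm square posts — a table. The top surface is at 739 + 37 = 776 mm.


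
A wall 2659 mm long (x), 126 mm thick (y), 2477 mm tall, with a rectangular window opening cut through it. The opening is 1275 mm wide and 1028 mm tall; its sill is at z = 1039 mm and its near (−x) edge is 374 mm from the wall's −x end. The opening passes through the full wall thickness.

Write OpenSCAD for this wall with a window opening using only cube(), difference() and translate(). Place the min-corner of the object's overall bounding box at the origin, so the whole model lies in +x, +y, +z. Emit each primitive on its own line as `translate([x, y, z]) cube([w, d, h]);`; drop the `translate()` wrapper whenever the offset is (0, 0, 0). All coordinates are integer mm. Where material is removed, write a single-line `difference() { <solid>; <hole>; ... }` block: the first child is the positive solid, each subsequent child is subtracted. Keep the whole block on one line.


difference() { cube([2659, 126, 2477]); translate([374, 0, 1039]) cube([1275, 126, 1028]); }


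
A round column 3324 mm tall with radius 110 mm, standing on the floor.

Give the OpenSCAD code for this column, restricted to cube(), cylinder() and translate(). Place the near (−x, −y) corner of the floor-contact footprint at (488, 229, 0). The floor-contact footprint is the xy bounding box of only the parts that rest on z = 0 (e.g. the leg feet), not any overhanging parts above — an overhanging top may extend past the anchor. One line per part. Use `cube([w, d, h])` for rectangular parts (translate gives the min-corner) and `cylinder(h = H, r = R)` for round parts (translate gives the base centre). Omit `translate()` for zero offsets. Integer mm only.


translate([598, 339, 0]) cylinder(h = 3324, r = 110);


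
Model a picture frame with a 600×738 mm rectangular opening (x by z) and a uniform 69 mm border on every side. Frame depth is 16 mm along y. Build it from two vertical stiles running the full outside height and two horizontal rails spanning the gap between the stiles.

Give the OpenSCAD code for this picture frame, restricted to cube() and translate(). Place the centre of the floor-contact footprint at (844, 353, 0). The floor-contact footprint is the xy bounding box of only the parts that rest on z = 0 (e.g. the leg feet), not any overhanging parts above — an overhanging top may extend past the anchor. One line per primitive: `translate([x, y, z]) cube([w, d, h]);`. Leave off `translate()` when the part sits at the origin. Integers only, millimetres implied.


translate([475, 345, 0]) cube([69, 16, 876]);
translate([1144, 345, 0]) cube([69, 16, 876]);
translate([544, 345, 0]) cube([600, 16, 69]);
translate([544, 345, 807]) cube([600, 16, 69]);


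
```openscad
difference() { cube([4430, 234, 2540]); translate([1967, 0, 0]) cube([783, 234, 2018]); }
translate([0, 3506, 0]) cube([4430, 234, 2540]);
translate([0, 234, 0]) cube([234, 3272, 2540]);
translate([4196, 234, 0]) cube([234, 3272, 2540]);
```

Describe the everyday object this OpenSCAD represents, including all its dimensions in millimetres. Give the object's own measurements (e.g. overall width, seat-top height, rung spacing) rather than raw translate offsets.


A single room: four walls, each 2540 mm tall and 234 mm thick, enclosing an outside footprint 4430×3740 mm (x × y), no floor or roof. The front and back walls (−y and +y sides) run the full x-width; the side walls fit between their inner faces. A door opening 783 mm wide and 2018 mm tall is cut through the front wall from the floor up, its −x edge 1967 mm from the wall's −x end.


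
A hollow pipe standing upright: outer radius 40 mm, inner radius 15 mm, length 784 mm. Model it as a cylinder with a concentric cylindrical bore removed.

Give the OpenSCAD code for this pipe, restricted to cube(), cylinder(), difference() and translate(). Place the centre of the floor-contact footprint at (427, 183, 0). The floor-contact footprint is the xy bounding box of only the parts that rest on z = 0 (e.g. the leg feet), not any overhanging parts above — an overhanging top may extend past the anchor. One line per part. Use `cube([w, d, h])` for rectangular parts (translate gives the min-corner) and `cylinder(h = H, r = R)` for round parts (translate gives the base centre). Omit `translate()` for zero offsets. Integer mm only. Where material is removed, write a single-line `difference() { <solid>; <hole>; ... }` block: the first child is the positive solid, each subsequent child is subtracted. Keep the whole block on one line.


difference() { translate([427, 183, 0]) cylinder(h = 784, r = 40); translate([427, 183, 0]) cylinder(h = 784, r = 15); }


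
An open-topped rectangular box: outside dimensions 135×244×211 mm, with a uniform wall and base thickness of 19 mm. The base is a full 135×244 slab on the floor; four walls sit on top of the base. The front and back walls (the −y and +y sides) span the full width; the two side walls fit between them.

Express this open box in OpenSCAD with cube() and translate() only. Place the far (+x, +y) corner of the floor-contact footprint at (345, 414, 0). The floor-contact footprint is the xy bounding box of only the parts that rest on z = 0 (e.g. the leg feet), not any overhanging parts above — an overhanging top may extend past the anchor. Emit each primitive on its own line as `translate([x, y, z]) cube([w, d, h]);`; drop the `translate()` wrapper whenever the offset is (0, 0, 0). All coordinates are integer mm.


translate([210, 170, 0]) cube([135, 244, 19]);
translate([210, 170, 19]) cube([135, 19, 192]);
translate([210, 395, 19]) cube([135, 19, 192]);
translate([210, 189, 19]) cube([19, 206, 192]);
translate([326, 189, 19]) cube([19, 206, 192]);


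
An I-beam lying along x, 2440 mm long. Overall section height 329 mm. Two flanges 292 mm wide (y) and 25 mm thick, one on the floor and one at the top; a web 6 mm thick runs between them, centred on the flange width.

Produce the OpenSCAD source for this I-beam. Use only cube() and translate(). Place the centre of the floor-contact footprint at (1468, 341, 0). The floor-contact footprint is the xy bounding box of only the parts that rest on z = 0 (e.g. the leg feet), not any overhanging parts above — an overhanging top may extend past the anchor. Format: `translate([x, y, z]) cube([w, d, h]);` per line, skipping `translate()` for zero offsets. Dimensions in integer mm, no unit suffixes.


translate([248, 195, 0]) cube([2440, 292, 25]);
translate([248, 338, 25]) cube([2440, 6, 279]);
translate([248, 195, 304]) cube([2440, 292, 25]);


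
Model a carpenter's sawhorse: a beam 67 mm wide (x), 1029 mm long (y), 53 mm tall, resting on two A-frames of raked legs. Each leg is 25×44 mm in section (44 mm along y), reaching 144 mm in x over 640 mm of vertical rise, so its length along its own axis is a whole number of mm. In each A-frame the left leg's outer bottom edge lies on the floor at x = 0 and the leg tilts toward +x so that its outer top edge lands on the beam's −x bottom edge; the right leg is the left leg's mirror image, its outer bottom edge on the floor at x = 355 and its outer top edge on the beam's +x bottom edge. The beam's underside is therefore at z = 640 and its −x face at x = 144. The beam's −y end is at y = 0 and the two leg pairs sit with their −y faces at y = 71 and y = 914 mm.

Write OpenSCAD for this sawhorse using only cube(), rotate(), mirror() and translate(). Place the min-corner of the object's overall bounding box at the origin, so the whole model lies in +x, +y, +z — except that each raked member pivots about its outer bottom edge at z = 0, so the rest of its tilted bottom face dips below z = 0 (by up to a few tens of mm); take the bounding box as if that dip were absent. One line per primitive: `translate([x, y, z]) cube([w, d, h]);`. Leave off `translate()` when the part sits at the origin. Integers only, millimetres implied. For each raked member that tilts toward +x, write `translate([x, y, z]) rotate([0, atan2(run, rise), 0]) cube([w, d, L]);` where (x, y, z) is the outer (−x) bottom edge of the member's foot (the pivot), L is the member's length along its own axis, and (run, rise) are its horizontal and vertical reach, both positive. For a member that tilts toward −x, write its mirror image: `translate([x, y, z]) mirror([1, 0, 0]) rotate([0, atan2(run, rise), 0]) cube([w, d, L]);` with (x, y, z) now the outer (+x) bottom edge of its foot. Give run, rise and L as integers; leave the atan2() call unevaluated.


translate([144, 0, 640]) cube([67, 1029, 53]);
translate([0, 71, 0]) rotate([0, atan2(144, 640), 0]) cube([25, 44, 656]);
translate([355, 71, 0]) mirror([1, 0, 0]) rotate([0, atan2(144, 640), 0]) cube([25, 44, 656]);
translate([0, 914, 0]) rotate([0, atan2(144, 640), 0]) cube([25, 44, 656]);
translate([355, 914, 0]) mirror([1, 0, 0]) rotate([0, atan2(144, 640), 0]) cube([25, 44, 656]);


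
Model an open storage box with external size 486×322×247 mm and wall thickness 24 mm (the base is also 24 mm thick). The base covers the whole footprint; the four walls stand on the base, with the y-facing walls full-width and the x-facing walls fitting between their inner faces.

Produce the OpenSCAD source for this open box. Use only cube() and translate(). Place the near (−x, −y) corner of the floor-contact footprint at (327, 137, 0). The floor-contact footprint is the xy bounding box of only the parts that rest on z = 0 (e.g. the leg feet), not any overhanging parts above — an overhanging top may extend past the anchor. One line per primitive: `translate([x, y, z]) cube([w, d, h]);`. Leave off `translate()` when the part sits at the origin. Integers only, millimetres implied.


translate([327, 137, 0]) cube([486, 322, 24]);
translate([327, 137, 24]) cube([486, 24, 223]);
translate([327, 435, 24]) cube([486, 24, 223]);
translate([327, 161, 24]) cube([24, 274, 223]);
translate([789, 161, 24]) cube([24, 274, 223]);


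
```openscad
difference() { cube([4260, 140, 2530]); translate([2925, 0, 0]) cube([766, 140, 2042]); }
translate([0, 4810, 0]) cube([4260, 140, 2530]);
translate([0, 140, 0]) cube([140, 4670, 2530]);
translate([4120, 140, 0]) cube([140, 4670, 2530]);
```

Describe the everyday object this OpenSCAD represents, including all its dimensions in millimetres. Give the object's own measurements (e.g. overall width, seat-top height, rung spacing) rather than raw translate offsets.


A single room: four walls, each 2530 mm tall and 140 mm thick, enclosing an outside footprint 4260×4950 mm (x × y), no floor or roof. The front and back walls (−y and +y sides) run the full x-width; the side walls fit between their inner faces. A door opening 766 mm wide and 2042 mm tall is cut through the front wall from the floor up, its −x edge 2925 mm from the wall's −x end.


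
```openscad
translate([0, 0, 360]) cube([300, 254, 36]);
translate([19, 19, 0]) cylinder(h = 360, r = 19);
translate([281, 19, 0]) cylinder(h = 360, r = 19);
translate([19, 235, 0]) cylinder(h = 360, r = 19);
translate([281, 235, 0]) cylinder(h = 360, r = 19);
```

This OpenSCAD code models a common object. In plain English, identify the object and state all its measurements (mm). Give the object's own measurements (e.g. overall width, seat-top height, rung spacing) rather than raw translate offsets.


A four-legged stool. The seat is a 300×254×36 mm slab whose top surface is at z = 396 mm; four round legs, each 38 mm in diameter, run from the floor (z = 0) to the underside of the seat, each leg's axis is inset half a diameter from the nearest pair of seat edges (so the leg's bounding box is flush with the corner).


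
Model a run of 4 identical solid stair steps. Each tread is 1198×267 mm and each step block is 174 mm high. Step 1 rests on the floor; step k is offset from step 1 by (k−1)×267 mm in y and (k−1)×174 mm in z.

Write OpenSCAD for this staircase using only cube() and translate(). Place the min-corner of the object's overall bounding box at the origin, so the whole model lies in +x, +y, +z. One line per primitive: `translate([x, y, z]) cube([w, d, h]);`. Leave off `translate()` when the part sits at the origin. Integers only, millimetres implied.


cube([1198, 267, 174]);
translate([0, 267, 174]) cube([1198, 267, 174]);
translate([0, 534, 348]) cube([1198, 267, 174]);
translate([0, 801, 522]) cube([1198, 267, 174]);


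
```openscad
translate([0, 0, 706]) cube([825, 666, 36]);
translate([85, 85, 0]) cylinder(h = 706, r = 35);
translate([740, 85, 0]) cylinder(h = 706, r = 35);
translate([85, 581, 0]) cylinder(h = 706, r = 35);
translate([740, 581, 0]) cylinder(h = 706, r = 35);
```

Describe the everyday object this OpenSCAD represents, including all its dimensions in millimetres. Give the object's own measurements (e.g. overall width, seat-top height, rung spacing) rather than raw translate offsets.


A rectangular dining table. The top is 825×666×36 mm with its upper surface at z = 742 mm. It stands on four round legs of 70 mm diameter, each leg's bounding box inset 50 mm from the nearest pair of top edges, running from the floor to the underside of the top.


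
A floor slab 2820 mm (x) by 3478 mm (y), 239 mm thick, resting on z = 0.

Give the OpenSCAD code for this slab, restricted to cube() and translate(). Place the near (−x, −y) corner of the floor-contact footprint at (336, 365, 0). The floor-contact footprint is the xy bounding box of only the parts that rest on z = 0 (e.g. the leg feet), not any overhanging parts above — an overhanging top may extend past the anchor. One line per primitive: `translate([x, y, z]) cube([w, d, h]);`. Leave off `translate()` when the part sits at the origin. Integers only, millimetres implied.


translate([336, 365, 0]) cube([2820, 3478, 239]);


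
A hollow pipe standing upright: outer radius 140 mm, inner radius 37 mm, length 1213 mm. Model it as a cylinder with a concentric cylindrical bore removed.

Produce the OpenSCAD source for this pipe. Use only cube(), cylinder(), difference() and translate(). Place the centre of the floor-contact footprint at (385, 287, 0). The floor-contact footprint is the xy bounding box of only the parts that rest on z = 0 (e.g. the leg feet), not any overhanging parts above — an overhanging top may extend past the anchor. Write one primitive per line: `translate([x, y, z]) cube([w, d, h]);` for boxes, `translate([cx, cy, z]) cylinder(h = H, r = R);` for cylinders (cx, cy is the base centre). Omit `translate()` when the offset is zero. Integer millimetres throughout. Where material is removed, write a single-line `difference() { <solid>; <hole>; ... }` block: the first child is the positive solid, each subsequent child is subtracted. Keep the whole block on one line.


difference() { translate([385, 287, 0]) cylinder(h = 1213, r = 140); translate([385, 287, 0]) cylinder(h = 1213, r = 37); }


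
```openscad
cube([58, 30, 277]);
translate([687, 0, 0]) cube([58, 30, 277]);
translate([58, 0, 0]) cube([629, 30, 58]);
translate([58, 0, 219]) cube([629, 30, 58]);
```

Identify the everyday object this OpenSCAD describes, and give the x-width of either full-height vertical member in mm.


A picture frame. The border width is 58 mm.

Four thin pieces enclosing a rectangular opening — a picture frame. The two full-height stiles are 277 mm tall; the top rail sits at z = 219 and is 58 mm tall, so the border above the opening is 277 − 219 = 58 mm, matching the stile x-width.


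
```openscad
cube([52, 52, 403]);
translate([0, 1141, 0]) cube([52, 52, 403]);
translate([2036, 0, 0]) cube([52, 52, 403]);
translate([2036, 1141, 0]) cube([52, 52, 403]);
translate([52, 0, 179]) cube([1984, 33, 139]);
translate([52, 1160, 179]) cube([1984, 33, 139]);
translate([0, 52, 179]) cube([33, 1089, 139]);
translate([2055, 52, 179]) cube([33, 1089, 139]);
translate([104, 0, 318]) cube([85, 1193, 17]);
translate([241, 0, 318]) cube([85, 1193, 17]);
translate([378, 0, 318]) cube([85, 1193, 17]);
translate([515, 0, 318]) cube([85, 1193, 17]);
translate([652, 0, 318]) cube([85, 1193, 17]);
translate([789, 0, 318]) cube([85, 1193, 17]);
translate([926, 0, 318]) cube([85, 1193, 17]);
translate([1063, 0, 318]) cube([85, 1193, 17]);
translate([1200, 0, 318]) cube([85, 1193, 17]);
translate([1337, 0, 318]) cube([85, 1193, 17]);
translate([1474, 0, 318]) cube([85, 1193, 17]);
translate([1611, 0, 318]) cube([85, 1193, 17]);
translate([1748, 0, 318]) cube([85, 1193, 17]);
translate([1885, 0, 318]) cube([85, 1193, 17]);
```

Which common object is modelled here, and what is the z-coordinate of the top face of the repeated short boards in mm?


A bed frame. The slat-top height is 335 mm.

Four posts, four rails, and a row of slats — a bed frame. Slats sit on the rails at z = 179 + 139 = 318; with slat thickness 17, the top is 335 mm.


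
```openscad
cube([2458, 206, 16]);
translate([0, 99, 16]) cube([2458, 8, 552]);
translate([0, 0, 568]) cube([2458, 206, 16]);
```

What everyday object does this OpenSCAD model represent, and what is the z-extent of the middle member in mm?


An I-beam. The web height is 552 mm.

Two wide flanges with a thin centred web — an I-beam. Overall 584 mm minus two 16 mm flanges gives a web of 584 − 2·16 = 552 mm.


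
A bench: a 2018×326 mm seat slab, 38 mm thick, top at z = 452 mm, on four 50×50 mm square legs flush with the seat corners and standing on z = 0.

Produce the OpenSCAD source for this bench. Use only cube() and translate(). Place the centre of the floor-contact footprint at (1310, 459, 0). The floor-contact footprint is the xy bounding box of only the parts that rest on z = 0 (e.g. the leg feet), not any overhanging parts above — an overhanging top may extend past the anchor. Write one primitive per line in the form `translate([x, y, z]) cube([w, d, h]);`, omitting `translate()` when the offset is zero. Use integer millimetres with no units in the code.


// leg_h = 452 − 38 = 414
translate([301, 296, 414]) cube([2018, 326, 38]);
translate([301, 296, 0]) cube([50, 50, 414]);
translate([301, 572, 0]) cube([50, 50, 414]);
translate([2269, 296, 0]) cube([50, 50, 414]);
translate([2269, 572, 0]) cube([50, 50, 414]);


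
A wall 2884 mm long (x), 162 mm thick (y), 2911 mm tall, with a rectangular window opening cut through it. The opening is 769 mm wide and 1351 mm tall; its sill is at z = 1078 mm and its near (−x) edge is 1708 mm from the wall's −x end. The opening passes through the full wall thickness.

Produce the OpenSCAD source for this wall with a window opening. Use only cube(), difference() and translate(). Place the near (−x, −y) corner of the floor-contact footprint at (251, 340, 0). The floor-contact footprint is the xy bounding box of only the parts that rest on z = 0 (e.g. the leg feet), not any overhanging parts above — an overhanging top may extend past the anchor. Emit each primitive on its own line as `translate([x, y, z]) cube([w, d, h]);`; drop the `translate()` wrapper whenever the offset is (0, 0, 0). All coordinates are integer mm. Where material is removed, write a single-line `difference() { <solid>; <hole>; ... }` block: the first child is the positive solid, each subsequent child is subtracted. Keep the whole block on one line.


difference() { translate([251, 340, 0]) cube([2884, 162, 2911]); translate([1959, 340, 1078]) cube([769, 162, 1351]); }


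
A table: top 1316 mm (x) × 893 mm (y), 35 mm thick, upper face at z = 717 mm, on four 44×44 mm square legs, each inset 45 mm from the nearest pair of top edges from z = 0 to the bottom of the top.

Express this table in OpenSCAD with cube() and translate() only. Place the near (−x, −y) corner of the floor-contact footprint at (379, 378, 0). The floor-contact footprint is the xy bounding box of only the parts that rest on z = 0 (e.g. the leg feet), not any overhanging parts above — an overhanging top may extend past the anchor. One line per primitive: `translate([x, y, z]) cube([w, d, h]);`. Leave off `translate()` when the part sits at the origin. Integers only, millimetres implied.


translate([334, 333, 682]) cube([1316, 893, 35]);
translate([379, 378, 0]) cube([44, 44, 682]);
translate([1561, 378, 0]) cube([44, 44, 682]);
translate([379, 1137, 0]) cube([44, 44, 682]);
translate([1561, 1137, 0]) cube([44, 44, 682]);
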